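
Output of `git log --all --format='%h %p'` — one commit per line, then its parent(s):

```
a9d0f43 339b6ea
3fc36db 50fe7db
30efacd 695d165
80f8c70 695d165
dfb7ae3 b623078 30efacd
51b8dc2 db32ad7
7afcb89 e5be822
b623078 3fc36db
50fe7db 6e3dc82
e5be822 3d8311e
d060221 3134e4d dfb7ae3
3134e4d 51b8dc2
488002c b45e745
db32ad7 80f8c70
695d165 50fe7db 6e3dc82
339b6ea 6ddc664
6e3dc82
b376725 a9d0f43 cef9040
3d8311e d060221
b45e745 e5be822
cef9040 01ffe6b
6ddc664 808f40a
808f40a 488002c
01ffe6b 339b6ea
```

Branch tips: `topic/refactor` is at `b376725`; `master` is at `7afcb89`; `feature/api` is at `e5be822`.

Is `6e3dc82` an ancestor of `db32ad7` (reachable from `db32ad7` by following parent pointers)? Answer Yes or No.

Ancestors of db32ad7 (commits reachable by following parents): {50fe7db, 695d165, 6e3dc82, 80f8c70, db32ad7}.
6e3dc82 is in that set, so it is an ancestor of db32ad7.

Yes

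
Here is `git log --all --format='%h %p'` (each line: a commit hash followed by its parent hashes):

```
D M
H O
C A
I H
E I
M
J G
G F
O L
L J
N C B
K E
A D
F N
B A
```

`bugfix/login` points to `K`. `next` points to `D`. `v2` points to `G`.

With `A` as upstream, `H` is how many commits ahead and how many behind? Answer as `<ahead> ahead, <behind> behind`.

9 ahead, 0 behind

Reachable from H: {A, B, C, D, F, G, H, J, L, M, N, O}.
Reachable from A: {A, D, M}.
Only in H's history (ahead): {B, C, F, G, H, J, L, N, O} — 9.
Only in A's history (behind): {} — 0.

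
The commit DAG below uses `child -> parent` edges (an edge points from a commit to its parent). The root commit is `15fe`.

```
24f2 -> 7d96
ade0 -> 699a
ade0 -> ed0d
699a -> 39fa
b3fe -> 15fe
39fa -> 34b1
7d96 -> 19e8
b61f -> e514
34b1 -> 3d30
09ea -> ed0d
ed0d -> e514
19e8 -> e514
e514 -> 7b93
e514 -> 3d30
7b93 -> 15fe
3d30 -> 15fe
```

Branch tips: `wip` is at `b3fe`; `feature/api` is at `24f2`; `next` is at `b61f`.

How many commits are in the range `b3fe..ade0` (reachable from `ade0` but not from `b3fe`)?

8

Reachable from ade0: {15fe, 34b1, 39fa, 3d30, 699a, 7b93, ade0, e514, ed0d}.
Reachable from b3fe: {15fe, b3fe}.
In ade0's history but not b3fe's: {34b1, 39fa, 3d30, 699a, 7b93, ade0, e514, ed0d} — 8 commits.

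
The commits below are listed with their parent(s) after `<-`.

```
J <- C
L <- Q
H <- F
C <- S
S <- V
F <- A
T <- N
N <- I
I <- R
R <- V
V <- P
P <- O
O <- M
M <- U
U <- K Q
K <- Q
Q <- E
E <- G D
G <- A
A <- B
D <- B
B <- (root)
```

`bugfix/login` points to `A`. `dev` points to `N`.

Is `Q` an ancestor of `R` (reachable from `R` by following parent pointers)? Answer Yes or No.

Yes

Ancestors of R (commits reachable by following parents): {A, B, D, E, G, K, M, O, P, Q, R, U, V}.
Q is in that set, so it is an ancestor of R.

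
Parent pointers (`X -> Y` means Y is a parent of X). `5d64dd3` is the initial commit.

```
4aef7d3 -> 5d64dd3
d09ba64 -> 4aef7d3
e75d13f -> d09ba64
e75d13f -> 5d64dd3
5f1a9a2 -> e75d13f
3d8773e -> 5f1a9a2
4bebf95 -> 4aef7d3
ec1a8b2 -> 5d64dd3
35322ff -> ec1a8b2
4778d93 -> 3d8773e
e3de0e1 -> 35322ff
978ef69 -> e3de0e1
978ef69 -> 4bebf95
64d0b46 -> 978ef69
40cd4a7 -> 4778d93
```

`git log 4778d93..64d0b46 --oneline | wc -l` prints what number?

6

Reachable from 64d0b46: {35322ff, 4aef7d3, 4bebf95, 5d64dd3, 64d0b46, 978ef69, e3de0e1, ec1a8b2}.
Reachable from 4778d93: {3d8773e, 4778d93, 4aef7d3, 5d64dd3, 5f1a9a2, d09ba64, e75d13f}.
In 64d0b46's history but not 4778d93's: {35322ff, 4bebf95, 64d0b46, 978ef69, e3de0e1, ec1a8b2} — 6 commits.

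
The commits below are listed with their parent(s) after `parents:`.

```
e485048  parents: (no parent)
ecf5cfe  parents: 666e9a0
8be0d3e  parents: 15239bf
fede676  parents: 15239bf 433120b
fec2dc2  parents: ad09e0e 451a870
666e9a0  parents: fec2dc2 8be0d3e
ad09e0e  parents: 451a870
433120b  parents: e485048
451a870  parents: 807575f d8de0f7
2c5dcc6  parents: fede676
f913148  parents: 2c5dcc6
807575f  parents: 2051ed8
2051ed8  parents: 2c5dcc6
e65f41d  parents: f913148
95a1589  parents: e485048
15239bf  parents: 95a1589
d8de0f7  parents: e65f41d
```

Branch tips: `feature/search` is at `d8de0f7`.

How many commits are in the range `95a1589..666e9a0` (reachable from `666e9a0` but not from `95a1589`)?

Reachable from 666e9a0: {15239bf, 2051ed8, 2c5dcc6, 433120b, 451a870, 666e9a0, 807575f, 8be0d3e, 95a1589, ad09e0e, d8de0f7, e485048, e65f41d, f913148, fec2dc2, fede676}.
Reachable from 95a1589: {95a1589, e485048}.
In 666e9a0's history but not 95a1589's: {15239bf, 2051ed8, 2c5dcc6, 433120b, 451a870, 666e9a0, 807575f, 8be0d3e, ad09e0e, d8de0f7, e65f41d, f913148, fec2dc2, fede676} — 14 commits.

14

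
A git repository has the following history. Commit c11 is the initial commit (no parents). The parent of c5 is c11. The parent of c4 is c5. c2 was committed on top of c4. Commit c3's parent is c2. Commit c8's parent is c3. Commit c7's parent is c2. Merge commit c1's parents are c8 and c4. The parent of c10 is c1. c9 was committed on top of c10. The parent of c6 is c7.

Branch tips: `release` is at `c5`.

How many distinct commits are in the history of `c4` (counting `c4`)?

Walking parent pointers from c4: reachable set = {c11, c4, c5}.
That is 3 commits.

3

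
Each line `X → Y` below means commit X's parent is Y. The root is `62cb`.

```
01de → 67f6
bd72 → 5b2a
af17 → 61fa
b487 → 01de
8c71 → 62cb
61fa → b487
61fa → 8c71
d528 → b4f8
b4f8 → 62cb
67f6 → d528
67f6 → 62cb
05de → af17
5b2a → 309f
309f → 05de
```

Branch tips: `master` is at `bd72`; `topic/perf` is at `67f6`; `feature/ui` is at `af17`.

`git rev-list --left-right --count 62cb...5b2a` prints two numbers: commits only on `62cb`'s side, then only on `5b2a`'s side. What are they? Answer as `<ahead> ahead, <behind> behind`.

Reachable from 62cb: {62cb}.
Reachable from 5b2a: {01de, 05de, 309f, 5b2a, 61fa, 62cb, 67f6, 8c71, af17, b487, b4f8, d528}.
Only in 62cb's history (ahead): {} — 0.
Only in 5b2a's history (behind): {01de, 05de, 309f, 5b2a, 61fa, 67f6, 8c71, af17, b487, b4f8, d528} — 11.

0 ahead, 11 behind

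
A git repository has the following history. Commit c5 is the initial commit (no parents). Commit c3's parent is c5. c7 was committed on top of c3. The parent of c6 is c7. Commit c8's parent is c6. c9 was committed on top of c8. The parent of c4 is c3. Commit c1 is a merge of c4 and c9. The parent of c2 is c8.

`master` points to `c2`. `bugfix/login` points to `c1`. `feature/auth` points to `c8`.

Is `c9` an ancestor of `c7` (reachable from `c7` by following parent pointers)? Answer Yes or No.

No

Ancestors of c7: {c3, c5, c7}.
c9 is not in that set, so it is not an ancestor of c7.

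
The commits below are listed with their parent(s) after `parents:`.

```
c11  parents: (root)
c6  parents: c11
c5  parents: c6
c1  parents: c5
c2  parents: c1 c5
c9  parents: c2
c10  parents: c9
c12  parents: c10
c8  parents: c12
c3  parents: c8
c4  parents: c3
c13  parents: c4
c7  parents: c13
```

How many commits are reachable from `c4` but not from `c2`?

6

Reachable from c4: {c1, c10, c11, c12, c2, c3, c4, c5, c6, c8, c9}.
Reachable from c2: {c1, c11, c2, c5, c6}.
In c4's history but not c2's: {c10, c12, c3, c4, c8, c9} — 6 commits.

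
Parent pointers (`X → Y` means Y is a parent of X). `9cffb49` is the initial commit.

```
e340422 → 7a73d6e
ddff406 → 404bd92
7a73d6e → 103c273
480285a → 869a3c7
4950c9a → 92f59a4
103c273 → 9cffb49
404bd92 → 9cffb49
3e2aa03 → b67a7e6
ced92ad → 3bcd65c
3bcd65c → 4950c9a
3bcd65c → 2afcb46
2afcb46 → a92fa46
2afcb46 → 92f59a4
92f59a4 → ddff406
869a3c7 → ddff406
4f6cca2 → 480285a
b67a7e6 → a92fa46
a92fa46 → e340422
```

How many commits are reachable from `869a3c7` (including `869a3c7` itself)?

Walking parent pointers from 869a3c7: reachable set = {404bd92, 869a3c7, 9cffb49, ddff406}.
That is 4 commits.

4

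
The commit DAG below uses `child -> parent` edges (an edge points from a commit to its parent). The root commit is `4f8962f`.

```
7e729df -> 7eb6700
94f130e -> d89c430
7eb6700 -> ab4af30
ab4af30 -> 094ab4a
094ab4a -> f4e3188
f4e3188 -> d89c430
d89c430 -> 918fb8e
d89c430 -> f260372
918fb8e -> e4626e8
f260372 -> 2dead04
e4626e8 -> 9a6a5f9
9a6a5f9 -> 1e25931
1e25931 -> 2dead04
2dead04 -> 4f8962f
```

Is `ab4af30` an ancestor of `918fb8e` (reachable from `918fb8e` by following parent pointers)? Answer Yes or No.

No

Ancestors of 918fb8e: {1e25931, 2dead04, 4f8962f, 918fb8e, 9a6a5f9, e4626e8}.
ab4af30 is not in that set, so it is not an ancestor of 918fb8e.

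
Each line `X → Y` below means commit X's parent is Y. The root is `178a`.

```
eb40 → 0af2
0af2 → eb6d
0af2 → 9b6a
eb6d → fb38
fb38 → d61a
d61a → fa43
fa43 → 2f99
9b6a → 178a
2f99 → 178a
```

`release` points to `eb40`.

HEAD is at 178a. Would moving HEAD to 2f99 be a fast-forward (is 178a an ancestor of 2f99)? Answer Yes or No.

Yes

A fast-forward from 178a to 2f99 is possible iff 178a is an ancestor of 2f99.
Ancestors of 2f99: {178a, 2f99}.
178a is among them, so fast-forward is possible.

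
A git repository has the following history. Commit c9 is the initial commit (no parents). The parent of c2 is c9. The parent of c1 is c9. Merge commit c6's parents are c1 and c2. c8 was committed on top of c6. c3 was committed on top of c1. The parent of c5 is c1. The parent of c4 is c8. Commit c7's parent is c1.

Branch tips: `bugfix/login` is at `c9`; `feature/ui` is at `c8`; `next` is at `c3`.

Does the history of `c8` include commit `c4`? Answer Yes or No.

No

Ancestors of c8: {c1, c2, c6, c8, c9}.
c4 is not in that set, so it is not an ancestor of c8.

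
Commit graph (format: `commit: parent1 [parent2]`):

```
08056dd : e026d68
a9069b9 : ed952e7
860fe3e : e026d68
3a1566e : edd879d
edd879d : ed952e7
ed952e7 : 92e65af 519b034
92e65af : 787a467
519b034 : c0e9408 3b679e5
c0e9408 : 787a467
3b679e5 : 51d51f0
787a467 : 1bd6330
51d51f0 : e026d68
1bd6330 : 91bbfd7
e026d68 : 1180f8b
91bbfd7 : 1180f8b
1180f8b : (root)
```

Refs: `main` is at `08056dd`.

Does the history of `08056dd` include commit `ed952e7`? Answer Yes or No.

No

Ancestors of 08056dd: {08056dd, 1180f8b, e026d68}.
ed952e7 is not in that set, so it is not an ancestor of 08056dd.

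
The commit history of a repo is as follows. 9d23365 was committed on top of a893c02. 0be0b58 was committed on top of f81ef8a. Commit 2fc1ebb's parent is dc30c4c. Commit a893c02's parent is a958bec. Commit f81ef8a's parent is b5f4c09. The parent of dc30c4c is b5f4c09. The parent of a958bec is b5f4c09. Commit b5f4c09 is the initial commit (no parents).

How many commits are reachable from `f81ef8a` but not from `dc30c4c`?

Reachable from f81ef8a: {b5f4c09, f81ef8a}.
Reachable from dc30c4c: {b5f4c09, dc30c4c}.
In f81ef8a's history but not dc30c4c's: {f81ef8a} — 1 commit.

1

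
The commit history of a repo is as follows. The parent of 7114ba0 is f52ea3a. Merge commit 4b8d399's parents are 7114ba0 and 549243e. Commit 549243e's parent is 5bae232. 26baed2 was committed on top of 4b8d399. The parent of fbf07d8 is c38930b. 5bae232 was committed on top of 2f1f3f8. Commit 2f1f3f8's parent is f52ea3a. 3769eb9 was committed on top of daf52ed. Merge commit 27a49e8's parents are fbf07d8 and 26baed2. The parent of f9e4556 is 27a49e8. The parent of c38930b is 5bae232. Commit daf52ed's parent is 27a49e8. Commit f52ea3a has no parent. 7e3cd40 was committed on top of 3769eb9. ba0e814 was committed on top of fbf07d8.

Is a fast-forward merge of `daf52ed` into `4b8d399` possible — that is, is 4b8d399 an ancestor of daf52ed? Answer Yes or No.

A fast-forward from 4b8d399 to daf52ed is possible iff 4b8d399 is an ancestor of daf52ed.
Ancestors of daf52ed: {26baed2, 27a49e8, 2f1f3f8, 4b8d399, 549243e, 5bae232, 7114ba0, c38930b, daf52ed, f52ea3a, fbf07d8}.
4b8d399 is among them, so fast-forward is possible.

Yes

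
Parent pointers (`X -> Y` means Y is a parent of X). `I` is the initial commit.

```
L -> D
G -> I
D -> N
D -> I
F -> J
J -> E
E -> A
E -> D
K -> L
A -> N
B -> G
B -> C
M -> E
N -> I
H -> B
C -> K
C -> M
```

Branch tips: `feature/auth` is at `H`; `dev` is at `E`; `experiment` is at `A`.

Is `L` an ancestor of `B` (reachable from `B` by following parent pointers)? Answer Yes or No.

Ancestors of B (commits reachable by following parents): {A, B, C, D, E, G, I, K, L, M, N}.
L is in that set, so it is an ancestor of B.

Yes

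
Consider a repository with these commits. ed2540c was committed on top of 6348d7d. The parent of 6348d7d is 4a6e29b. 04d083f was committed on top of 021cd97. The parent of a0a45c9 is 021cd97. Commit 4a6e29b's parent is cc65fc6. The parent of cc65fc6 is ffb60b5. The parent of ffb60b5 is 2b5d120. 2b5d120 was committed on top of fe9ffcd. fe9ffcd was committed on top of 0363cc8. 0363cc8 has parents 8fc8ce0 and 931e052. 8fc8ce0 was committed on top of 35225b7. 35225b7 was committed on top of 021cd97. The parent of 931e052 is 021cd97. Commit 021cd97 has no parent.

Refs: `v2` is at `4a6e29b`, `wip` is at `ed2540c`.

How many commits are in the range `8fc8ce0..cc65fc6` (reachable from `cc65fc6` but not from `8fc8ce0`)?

6

Reachable from cc65fc6: {021cd97, 0363cc8, 2b5d120, 35225b7, 8fc8ce0, 931e052, cc65fc6, fe9ffcd, ffb60b5}.
Reachable from 8fc8ce0: {021cd97, 35225b7, 8fc8ce0}.
In cc65fc6's history but not 8fc8ce0's: {0363cc8, 2b5d120, 931e052, cc65fc6, fe9ffcd, ffb60b5} — 6 commits.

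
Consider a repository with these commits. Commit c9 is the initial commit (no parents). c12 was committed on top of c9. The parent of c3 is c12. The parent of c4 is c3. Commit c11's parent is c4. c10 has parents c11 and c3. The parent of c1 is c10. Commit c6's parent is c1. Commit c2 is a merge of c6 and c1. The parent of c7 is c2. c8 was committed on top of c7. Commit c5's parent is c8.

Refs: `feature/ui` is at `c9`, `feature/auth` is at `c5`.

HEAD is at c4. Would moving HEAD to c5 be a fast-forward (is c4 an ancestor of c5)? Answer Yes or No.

Yes

A fast-forward from c4 to c5 is possible iff c4 is an ancestor of c5.
Ancestors of c5: {c1, c10, c11, c12, c2, c3, c4, c5, c6, c7, c8, c9}.
c4 is among them, so fast-forward is possible.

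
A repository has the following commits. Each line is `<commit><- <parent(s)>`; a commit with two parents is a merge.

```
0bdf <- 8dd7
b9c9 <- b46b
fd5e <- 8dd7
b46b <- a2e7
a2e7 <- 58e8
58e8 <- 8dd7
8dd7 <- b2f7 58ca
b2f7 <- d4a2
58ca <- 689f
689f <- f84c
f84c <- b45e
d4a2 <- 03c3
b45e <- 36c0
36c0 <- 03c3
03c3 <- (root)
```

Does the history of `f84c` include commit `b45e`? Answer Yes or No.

Ancestors of f84c (commits reachable by following parents): {03c3, 36c0, b45e, f84c}.
b45e is in that set, so it is an ancestor of f84c.

Yes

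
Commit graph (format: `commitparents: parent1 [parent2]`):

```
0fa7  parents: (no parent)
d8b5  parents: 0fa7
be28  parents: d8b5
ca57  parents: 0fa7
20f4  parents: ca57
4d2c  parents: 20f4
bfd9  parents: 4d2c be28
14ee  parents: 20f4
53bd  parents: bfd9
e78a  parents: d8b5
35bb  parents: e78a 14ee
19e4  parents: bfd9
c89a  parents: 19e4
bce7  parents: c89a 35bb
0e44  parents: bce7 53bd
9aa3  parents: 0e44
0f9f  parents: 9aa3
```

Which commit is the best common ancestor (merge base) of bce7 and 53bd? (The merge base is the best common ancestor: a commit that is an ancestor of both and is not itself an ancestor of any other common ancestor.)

bfd9

Ancestors of bce7: {0fa7, 14ee, 19e4, 20f4, 35bb, 4d2c, bce7, be28, bfd9, c89a, ca57, d8b5, e78a}.
Ancestors of 53bd: {0fa7, 20f4, 4d2c, 53bd, be28, bfd9, ca57, d8b5}.
Common ancestors: {0fa7, 20f4, 4d2c, be28, bfd9, ca57, d8b5}.
Among these, bfd9 is not an ancestor of any other common ancestor — it is the merge base.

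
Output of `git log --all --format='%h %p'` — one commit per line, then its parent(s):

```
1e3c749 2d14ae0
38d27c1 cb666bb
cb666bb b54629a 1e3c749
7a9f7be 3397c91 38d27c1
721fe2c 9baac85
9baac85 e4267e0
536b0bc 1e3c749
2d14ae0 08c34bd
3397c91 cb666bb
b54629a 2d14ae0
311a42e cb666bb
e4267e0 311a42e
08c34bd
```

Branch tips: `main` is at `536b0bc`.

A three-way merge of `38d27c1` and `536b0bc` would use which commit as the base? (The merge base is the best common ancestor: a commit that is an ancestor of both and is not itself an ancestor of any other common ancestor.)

1e3c749

Ancestors of 38d27c1: {08c34bd, 1e3c749, 2d14ae0, 38d27c1, b54629a, cb666bb}.
Ancestors of 536b0bc: {08c34bd, 1e3c749, 2d14ae0, 536b0bc}.
Common ancestors: {08c34bd, 1e3c749, 2d14ae0}.
Among these, 1e3c749 is not an ancestor of any other common ancestor — it is the merge base.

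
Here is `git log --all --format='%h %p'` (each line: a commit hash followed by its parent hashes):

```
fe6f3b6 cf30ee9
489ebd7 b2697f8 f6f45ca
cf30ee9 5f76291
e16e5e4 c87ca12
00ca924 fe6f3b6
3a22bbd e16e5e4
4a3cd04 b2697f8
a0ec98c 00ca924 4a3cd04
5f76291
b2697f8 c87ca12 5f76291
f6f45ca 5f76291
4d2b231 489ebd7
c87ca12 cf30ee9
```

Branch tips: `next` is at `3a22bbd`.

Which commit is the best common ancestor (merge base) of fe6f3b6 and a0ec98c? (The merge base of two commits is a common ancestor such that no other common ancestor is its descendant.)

fe6f3b6

Ancestors of fe6f3b6: {5f76291, cf30ee9, fe6f3b6}.
Ancestors of a0ec98c: {00ca924, 4a3cd04, 5f76291, a0ec98c, b2697f8, c87ca12, cf30ee9, fe6f3b6}.
Common ancestors: {5f76291, cf30ee9, fe6f3b6}.
Among these, fe6f3b6 is not an ancestor of any other common ancestor — it is the merge base.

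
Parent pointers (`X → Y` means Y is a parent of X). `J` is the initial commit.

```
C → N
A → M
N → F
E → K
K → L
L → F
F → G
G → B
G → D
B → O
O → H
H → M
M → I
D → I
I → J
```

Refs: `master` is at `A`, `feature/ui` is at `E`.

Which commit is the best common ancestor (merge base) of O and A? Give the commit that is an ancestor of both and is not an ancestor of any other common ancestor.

Ancestors of O: {H, I, J, M, O}.
Ancestors of A: {A, I, J, M}.
Common ancestors: {I, J, M}.
Among these, M is not an ancestor of any other common ancestor — it is the merge base.

M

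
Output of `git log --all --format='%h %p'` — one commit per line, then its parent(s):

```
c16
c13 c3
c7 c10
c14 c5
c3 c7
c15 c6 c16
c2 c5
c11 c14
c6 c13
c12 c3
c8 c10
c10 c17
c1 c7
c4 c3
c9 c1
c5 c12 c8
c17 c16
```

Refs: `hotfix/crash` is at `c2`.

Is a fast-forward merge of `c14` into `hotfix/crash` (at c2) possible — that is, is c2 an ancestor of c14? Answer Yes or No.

No

A fast-forward from c2 to c14 is possible iff c2 is an ancestor of c14.
Ancestors of c14: {c10, c12, c14, c16, c17, c3, c5, c7, c8}.
c2 is not among them, so fast-forward is not possible.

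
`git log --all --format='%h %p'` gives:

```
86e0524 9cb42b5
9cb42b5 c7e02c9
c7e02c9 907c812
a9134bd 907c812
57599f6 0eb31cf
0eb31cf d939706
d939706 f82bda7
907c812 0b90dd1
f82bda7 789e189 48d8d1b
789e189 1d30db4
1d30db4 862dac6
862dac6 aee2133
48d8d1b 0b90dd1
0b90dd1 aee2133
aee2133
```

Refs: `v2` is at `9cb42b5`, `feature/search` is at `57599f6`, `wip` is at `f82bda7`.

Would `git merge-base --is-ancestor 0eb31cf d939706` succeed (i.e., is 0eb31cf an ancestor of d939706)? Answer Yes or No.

No

Ancestors of d939706: {0b90dd1, 1d30db4, 48d8d1b, 789e189, 862dac6, aee2133, d939706, f82bda7}.
0eb31cf is not in that set, so it is not an ancestor of d939706.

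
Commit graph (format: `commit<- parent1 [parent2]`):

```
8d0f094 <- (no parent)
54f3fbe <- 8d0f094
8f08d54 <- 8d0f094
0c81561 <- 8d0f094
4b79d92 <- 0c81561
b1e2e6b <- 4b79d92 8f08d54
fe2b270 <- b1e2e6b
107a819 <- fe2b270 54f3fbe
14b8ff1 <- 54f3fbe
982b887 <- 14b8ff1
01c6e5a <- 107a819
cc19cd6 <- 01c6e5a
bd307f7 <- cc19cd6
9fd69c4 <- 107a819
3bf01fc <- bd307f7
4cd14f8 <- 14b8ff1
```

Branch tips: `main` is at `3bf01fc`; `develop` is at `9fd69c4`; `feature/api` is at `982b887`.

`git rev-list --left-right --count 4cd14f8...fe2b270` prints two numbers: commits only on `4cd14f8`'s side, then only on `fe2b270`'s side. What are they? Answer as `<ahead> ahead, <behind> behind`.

Reachable from 4cd14f8: {14b8ff1, 4cd14f8, 54f3fbe, 8d0f094}.
Reachable from fe2b270: {0c81561, 4b79d92, 8d0f094, 8f08d54, b1e2e6b, fe2b270}.
Only in 4cd14f8's history (ahead): {14b8ff1, 4cd14f8, 54f3fbe} — 3.
Only in fe2b270's history (behind): {0c81561, 4b79d92, 8f08d54, b1e2e6b, fe2b270} — 5.

3 ahead, 5 behind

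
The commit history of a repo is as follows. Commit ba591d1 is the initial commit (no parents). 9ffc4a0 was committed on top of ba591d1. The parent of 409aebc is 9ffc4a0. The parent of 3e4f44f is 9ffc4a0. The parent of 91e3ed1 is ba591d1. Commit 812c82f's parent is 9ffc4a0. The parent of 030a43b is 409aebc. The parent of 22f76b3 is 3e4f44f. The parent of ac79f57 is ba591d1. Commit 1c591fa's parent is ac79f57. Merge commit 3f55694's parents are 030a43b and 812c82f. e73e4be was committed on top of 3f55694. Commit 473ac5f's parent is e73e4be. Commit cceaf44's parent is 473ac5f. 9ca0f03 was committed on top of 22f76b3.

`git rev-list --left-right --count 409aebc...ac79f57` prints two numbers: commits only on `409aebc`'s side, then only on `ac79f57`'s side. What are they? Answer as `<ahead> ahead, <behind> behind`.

2 ahead, 1 behind

Reachable from 409aebc: {409aebc, 9ffc4a0, ba591d1}.
Reachable from ac79f57: {ac79f57, ba591d1}.
Only in 409aebc's history (ahead): {409aebc, 9ffc4a0} — 2.
Only in ac79f57's history (behind): {ac79f57} — 1.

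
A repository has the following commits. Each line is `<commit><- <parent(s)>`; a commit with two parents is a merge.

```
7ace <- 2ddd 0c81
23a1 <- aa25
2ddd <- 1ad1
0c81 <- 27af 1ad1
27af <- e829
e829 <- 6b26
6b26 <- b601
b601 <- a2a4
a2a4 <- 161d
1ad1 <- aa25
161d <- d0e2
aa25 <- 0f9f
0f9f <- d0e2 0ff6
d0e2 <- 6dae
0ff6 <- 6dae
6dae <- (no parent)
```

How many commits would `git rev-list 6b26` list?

Walking parent pointers from 6b26: reachable set = {161d, 6b26, 6dae, a2a4, b601, d0e2}.
That is 6 commits.

6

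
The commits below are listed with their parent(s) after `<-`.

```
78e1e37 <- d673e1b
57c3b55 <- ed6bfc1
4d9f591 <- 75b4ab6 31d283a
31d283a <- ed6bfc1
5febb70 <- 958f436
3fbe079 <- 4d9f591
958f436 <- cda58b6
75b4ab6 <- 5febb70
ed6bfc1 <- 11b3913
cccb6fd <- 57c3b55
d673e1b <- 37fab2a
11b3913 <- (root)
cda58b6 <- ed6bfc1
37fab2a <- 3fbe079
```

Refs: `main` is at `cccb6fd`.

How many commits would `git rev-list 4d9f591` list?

Walking parent pointers from 4d9f591: reachable set = {11b3913, 31d283a, 4d9f591, 5febb70, 75b4ab6, 958f436, cda58b6, ed6bfc1}.
That is 8 commits.

8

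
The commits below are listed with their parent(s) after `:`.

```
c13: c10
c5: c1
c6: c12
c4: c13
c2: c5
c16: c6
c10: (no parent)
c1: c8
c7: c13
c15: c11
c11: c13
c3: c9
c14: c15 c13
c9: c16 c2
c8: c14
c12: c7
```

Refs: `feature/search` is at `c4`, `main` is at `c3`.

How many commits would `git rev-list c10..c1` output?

Reachable from c1: {c1, c10, c11, c13, c14, c15, c8}.
Reachable from c10: {c10}.
In c1's history but not c10's: {c1, c11, c13, c14, c15, c8} — 6 commits.

6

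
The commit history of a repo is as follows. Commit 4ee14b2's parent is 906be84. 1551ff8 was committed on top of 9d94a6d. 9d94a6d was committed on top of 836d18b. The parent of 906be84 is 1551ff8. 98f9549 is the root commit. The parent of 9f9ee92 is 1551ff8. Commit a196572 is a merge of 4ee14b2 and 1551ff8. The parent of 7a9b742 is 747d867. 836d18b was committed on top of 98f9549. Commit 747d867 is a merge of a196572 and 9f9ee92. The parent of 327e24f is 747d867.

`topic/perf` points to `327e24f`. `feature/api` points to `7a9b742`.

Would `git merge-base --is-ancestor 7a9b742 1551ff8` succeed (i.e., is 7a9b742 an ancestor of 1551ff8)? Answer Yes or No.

No

Ancestors of 1551ff8: {1551ff8, 836d18b, 98f9549, 9d94a6d}.
7a9b742 is not in that set, so it is not an ancestor of 1551ff8.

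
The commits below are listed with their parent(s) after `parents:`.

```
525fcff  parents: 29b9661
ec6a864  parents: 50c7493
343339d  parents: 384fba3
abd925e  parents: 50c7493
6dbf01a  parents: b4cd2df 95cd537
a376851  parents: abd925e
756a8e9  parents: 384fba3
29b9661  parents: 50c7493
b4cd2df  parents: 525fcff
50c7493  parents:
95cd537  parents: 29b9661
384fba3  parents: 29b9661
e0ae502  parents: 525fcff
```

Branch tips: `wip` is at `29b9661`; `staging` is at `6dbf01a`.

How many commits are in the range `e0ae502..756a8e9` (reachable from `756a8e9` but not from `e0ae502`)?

2

Reachable from 756a8e9: {29b9661, 384fba3, 50c7493, 756a8e9}.
Reachable from e0ae502: {29b9661, 50c7493, 525fcff, e0ae502}.
In 756a8e9's history but not e0ae502's: {384fba3, 756a8e9} — 2 commits.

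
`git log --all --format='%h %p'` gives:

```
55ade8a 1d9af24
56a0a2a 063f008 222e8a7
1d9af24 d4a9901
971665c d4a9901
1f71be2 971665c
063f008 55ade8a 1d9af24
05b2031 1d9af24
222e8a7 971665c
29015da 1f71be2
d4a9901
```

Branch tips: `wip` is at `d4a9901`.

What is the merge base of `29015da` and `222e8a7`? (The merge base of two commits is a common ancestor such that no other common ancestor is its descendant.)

971665c

Ancestors of 29015da: {1f71be2, 29015da, 971665c, d4a9901}.
Ancestors of 222e8a7: {222e8a7, 971665c, d4a9901}.
Common ancestors: {971665c, d4a9901}.
Among these, 971665c is not an ancestor of any other common ancestor — it is the merge base.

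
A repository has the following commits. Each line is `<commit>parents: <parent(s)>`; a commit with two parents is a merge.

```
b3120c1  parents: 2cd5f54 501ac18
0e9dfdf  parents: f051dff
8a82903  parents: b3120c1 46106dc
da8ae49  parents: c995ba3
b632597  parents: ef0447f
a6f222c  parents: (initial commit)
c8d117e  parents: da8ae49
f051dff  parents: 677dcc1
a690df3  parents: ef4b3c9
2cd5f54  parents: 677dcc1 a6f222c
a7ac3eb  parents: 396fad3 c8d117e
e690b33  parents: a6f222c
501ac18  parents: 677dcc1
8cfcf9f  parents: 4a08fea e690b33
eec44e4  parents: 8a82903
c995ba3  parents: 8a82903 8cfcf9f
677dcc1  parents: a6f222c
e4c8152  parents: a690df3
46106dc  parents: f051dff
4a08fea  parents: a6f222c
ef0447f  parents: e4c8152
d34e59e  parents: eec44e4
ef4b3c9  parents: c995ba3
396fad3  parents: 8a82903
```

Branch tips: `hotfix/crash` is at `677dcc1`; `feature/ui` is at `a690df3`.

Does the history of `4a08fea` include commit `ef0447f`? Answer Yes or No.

No

Ancestors of 4a08fea: {4a08fea, a6f222c}.
ef0447f is not in that set, so it is not an ancestor of 4a08fea.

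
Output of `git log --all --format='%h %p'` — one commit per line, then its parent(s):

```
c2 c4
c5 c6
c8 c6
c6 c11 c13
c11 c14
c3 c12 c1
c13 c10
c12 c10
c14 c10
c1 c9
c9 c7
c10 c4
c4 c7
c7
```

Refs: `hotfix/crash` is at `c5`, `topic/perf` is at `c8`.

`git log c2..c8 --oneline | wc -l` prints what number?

6

Reachable from c8: {c10, c11, c13, c14, c4, c6, c7, c8}.
Reachable from c2: {c2, c4, c7}.
In c8's history but not c2's: {c10, c11, c13, c14, c6, c8} — 6 commits.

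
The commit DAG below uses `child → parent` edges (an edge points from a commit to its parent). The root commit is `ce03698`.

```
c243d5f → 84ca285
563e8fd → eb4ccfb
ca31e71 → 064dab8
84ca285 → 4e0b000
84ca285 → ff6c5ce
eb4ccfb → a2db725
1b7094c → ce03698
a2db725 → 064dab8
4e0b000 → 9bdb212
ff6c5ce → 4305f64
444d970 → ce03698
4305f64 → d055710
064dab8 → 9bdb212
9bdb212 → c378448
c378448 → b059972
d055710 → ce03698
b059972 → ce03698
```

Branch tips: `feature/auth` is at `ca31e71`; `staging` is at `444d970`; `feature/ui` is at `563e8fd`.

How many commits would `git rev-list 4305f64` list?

3

Walking parent pointers from 4305f64: reachable set = {4305f64, ce03698, d055710}.
That is 3 commits.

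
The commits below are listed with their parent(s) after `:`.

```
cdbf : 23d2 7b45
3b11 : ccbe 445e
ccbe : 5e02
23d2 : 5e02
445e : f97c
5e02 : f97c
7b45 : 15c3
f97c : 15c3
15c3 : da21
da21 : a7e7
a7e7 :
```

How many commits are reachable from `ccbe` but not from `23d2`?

1

Reachable from ccbe: {15c3, 5e02, a7e7, ccbe, da21, f97c}.
Reachable from 23d2: {15c3, 23d2, 5e02, a7e7, da21, f97c}.
In ccbe's history but not 23d2's: {ccbe} — 1 commit.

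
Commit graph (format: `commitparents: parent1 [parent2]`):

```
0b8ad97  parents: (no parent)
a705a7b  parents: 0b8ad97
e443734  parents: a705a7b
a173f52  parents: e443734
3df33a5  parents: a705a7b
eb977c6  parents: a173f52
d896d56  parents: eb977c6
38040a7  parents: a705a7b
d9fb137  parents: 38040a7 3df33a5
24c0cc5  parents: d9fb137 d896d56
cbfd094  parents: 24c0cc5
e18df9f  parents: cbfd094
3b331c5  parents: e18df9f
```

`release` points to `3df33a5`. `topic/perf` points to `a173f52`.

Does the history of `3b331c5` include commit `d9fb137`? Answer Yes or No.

Yes

Ancestors of 3b331c5 (commits reachable by following parents): {0b8ad97, 24c0cc5, 38040a7, 3b331c5, 3df33a5, a173f52, a705a7b, cbfd094, d896d56, d9fb137, e18df9f, e443734, eb977c6}.
d9fb137 is in that set, so it is an ancestor of 3b331c5.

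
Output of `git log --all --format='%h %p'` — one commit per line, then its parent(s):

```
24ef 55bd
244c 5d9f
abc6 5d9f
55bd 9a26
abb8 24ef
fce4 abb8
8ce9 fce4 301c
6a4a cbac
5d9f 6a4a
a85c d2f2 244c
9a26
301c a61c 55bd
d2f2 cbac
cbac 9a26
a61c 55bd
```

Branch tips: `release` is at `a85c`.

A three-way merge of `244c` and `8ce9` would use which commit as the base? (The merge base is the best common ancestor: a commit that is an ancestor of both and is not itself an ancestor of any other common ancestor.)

9a26

Ancestors of 244c: {244c, 5d9f, 6a4a, 9a26, cbac}.
Ancestors of 8ce9: {24ef, 301c, 55bd, 8ce9, 9a26, a61c, abb8, fce4}.
Common ancestors: {9a26}.
The only common ancestor is 9a26, so it is the merge base.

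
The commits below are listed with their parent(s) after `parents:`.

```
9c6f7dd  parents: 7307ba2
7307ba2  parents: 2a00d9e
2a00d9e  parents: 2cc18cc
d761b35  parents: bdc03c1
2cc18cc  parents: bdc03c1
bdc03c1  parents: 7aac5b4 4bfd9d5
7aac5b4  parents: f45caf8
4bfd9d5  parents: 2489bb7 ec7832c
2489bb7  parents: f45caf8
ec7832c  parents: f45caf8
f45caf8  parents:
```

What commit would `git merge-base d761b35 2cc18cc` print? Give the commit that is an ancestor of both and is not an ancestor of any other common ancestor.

bdc03c1

Ancestors of d761b35: {2489bb7, 4bfd9d5, 7aac5b4, bdc03c1, d761b35, ec7832c, f45caf8}.
Ancestors of 2cc18cc: {2489bb7, 2cc18cc, 4bfd9d5, 7aac5b4, bdc03c1, ec7832c, f45caf8}.
Common ancestors: {2489bb7, 4bfd9d5, 7aac5b4, bdc03c1, ec7832c, f45caf8}.
Among these, bdc03c1 is not an ancestor of any other common ancestor — it is the merge base.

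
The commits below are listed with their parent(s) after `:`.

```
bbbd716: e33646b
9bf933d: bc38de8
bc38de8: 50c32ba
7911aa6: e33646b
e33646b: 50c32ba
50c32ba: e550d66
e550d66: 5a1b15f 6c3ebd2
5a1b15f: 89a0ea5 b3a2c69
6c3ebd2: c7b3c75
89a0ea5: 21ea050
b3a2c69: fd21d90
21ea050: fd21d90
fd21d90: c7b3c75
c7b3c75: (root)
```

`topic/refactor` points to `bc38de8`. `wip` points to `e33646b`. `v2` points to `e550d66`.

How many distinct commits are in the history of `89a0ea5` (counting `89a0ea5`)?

4

Walking parent pointers from 89a0ea5: reachable set = {21ea050, 89a0ea5, c7b3c75, fd21d90}.
That is 4 commits.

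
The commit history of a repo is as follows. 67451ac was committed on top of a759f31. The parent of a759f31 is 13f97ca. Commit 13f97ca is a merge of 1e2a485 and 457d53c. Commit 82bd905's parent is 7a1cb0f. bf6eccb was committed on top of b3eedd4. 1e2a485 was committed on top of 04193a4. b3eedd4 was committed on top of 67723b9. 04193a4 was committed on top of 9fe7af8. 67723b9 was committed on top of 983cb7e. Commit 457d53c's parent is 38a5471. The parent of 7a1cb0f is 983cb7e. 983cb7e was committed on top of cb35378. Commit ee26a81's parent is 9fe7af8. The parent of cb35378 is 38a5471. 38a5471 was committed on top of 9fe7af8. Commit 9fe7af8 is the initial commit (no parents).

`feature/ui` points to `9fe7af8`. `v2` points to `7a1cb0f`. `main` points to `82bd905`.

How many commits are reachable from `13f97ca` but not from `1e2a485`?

3

Reachable from 13f97ca: {04193a4, 13f97ca, 1e2a485, 38a5471, 457d53c, 9fe7af8}.
Reachable from 1e2a485: {04193a4, 1e2a485, 9fe7af8}.
In 13f97ca's history but not 1e2a485's: {13f97ca, 38a5471, 457d53c} — 3 commits.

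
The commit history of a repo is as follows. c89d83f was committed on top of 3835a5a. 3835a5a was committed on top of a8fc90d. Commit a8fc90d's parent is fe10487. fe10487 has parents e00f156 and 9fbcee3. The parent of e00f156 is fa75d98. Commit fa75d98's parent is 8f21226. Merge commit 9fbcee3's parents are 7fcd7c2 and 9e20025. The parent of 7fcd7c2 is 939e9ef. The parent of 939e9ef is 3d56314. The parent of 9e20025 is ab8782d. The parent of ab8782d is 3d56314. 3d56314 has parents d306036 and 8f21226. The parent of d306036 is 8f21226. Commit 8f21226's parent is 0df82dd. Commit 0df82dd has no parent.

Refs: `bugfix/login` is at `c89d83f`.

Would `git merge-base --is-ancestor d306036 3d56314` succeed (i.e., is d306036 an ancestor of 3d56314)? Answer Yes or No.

Ancestors of 3d56314 (commits reachable by following parents): {0df82dd, 3d56314, 8f21226, d306036}.
d306036 is in that set, so it is an ancestor of 3d56314.

Yes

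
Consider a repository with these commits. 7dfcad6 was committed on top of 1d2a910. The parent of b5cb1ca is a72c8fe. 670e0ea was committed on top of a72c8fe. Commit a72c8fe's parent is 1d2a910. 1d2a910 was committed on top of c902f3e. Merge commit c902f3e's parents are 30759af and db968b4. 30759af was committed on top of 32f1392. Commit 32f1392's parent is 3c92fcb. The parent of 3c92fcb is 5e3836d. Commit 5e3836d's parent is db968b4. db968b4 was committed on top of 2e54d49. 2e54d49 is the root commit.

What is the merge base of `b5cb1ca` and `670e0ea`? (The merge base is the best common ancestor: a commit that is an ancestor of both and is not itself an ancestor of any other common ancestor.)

Ancestors of b5cb1ca: {1d2a910, 2e54d49, 30759af, 32f1392, 3c92fcb, 5e3836d, a72c8fe, b5cb1ca, c902f3e, db968b4}.
Ancestors of 670e0ea: {1d2a910, 2e54d49, 30759af, 32f1392, 3c92fcb, 5e3836d, 670e0ea, a72c8fe, c902f3e, db968b4}.
Common ancestors: {1d2a910, 2e54d49, 30759af, 32f1392, 3c92fcb, 5e3836d, a72c8fe, c902f3e, db968b4}.
Among these, a72c8fe is not an ancestor of any other common ancestor — it is the merge base.

a72c8fe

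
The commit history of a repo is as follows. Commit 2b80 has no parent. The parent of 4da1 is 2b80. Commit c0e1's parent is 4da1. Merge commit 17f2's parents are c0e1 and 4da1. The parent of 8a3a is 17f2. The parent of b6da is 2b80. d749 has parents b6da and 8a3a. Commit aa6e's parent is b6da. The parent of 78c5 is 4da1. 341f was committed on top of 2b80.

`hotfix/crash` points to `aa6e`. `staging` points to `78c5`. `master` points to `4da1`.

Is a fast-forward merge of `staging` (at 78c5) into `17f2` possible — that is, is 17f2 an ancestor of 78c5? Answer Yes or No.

No

A fast-forward from 17f2 to 78c5 is possible iff 17f2 is an ancestor of 78c5.
Ancestors of 78c5: {2b80, 4da1, 78c5}.
17f2 is not among them, so fast-forward is not possible.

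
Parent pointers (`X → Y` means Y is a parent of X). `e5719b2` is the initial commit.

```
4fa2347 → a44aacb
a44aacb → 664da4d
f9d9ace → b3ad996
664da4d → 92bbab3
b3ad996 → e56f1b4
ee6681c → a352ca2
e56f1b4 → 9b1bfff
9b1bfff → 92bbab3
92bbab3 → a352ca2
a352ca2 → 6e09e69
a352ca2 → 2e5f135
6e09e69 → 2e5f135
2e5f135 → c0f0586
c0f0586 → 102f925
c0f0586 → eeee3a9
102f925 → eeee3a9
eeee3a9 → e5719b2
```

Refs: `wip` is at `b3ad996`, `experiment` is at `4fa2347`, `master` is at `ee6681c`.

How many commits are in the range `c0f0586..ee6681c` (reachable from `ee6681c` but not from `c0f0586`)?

Reachable from ee6681c: {102f925, 2e5f135, 6e09e69, a352ca2, c0f0586, e5719b2, ee6681c, eeee3a9}.
Reachable from c0f0586: {102f925, c0f0586, e5719b2, eeee3a9}.
In ee6681c's history but not c0f0586's: {2e5f135, 6e09e69, a352ca2, ee6681c} — 4 commits.

4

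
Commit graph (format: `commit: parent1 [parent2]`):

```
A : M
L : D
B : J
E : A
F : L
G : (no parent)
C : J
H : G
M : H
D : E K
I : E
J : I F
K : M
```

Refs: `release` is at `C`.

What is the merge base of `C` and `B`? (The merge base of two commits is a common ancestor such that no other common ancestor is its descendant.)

J

Ancestors of C: {A, C, D, E, F, G, H, I, J, K, L, M}.
Ancestors of B: {A, B, D, E, F, G, H, I, J, K, L, M}.
Common ancestors: {A, D, E, F, G, H, I, J, K, L, M}.
Among these, J is not an ancestor of any other common ancestor — it is the merge base.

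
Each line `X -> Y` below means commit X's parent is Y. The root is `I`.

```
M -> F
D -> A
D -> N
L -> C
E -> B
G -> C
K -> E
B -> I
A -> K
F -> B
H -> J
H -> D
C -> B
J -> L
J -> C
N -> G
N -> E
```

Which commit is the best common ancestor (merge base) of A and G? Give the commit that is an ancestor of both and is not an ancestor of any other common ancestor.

Ancestors of A: {A, B, E, I, K}.
Ancestors of G: {B, C, G, I}.
Common ancestors: {B, I}.
Among these, B is not an ancestor of any other common ancestor — it is the merge base.

B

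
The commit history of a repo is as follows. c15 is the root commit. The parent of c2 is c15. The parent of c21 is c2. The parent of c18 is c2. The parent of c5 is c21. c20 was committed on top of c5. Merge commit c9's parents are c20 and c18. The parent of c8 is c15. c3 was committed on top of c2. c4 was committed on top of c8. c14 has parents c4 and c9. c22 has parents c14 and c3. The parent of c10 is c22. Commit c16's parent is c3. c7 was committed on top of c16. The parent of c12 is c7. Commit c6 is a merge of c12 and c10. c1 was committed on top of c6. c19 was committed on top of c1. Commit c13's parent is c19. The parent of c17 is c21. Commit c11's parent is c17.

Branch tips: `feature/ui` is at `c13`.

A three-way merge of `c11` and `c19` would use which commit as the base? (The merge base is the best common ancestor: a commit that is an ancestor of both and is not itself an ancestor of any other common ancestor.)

c21

Ancestors of c11: {c11, c15, c17, c2, c21}.
Ancestors of c19: {c1, c10, c12, c14, c15, c16, c18, c19, c2, c20, c21, c22, c3, c4, c5, c6, c7, c8, c9}.
Common ancestors: {c15, c2, c21}.
Among these, c21 is not an ancestor of any other common ancestor — it is the merge base.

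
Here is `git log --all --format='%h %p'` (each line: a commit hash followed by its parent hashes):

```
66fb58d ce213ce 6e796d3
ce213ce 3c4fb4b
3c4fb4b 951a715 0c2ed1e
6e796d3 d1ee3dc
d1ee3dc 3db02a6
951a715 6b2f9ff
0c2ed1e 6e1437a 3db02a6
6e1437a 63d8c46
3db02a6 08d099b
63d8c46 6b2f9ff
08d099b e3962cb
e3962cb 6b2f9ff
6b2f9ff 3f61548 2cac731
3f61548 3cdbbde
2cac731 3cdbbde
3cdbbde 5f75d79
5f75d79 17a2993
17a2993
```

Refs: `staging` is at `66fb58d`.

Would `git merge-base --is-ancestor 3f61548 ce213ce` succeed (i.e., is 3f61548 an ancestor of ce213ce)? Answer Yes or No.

Ancestors of ce213ce (commits reachable by following parents): {08d099b, 0c2ed1e, 17a2993, 2cac731, 3c4fb4b, 3cdbbde, 3db02a6, 3f61548, 5f75d79, 63d8c46, 6b2f9ff, 6e1437a, 951a715, ce213ce, e3962cb}.
3f61548 is in that set, so it is an ancestor of ce213ce.

Yes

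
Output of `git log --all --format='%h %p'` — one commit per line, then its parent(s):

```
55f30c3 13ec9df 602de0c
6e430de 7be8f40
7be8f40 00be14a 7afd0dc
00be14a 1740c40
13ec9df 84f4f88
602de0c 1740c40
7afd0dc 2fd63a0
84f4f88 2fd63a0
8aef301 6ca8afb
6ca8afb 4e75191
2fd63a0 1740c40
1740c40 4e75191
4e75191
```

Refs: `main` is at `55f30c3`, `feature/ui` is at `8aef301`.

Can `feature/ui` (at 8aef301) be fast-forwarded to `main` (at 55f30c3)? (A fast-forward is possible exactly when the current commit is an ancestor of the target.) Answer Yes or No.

No

A fast-forward from 8aef301 to 55f30c3 is possible iff 8aef301 is an ancestor of 55f30c3.
Ancestors of 55f30c3: {13ec9df, 1740c40, 2fd63a0, 4e75191, 55f30c3, 602de0c, 84f4f88}.
8aef301 is not among them, so fast-forward is not possible.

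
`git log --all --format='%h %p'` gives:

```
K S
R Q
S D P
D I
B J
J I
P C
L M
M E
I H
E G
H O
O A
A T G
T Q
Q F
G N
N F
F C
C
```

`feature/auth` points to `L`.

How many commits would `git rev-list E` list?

Walking parent pointers from E: reachable set = {C, E, F, G, N}.
That is 5 commits.

5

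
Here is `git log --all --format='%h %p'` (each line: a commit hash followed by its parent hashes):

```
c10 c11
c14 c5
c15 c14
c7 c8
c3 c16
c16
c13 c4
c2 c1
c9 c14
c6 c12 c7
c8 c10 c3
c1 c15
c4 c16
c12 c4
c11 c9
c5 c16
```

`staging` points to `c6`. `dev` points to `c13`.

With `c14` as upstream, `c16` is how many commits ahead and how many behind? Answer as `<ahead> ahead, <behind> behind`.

Reachable from c16: {c16}.
Reachable from c14: {c14, c16, c5}.
Only in c16's history (ahead): {} — 0.
Only in c14's history (behind): {c14, c5} — 2.

0 ahead, 2 behind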